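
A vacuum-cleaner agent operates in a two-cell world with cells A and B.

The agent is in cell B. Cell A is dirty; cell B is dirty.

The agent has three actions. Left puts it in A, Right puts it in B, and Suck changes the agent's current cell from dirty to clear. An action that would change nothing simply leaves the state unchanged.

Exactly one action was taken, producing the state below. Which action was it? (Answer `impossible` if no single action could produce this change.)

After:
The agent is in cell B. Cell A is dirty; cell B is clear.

Suck

try  Left: <A|dirty|dirty>
try Right: <B|dirty|dirty>
try  Suck: <B|dirty|clear>  ← match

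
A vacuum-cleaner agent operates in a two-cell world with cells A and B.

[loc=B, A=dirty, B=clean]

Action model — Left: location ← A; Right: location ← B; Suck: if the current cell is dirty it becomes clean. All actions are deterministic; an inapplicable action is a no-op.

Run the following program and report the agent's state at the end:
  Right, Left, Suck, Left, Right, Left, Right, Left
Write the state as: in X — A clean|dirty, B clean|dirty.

in A — A clean, B clean

t=1 Right ⇒ in B — A dirty, B clean
t=2 Left ⇒ in A — A dirty, B clean
t=3 Suck ⇒ in A — A clean, B clean
t=4 Left ⇒ in A — A clean, B clean
t=5 Right ⇒ in B — A clean, B clean
t=6 Left ⇒ in A — A clean, B clean
t=7 Right ⇒ in B — A clean, B clean
t=8 Left ⇒ in A — A clean, B clean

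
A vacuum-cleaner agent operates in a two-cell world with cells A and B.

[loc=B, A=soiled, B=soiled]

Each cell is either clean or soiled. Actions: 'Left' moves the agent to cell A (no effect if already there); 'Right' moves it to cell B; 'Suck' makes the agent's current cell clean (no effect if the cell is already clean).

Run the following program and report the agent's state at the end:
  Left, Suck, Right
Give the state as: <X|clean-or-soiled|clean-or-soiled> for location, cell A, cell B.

[1] after Left: <A|soiled|soiled>
[2] after Suck: <A|clean|soiled>
[3] after Right: <B|clean|soiled>

<B|clean|soiled>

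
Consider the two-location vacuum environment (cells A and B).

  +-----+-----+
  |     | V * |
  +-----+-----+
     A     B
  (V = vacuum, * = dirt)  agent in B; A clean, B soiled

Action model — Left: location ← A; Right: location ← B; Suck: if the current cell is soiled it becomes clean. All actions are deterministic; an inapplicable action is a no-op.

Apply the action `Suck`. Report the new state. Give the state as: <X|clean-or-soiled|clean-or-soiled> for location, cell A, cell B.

<B|clean|clean>

start: <B|clean|soiled>
1. Suck → <B|clean|clean>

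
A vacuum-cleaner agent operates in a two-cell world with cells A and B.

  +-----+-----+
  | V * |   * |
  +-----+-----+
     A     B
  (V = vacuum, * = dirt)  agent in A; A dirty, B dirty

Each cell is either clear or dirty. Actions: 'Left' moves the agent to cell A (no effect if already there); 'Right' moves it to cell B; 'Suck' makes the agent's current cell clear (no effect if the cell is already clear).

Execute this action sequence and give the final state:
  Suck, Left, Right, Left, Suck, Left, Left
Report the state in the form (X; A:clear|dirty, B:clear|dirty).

step 1/7 (Suck): (A; A:clear, B:dirty)
step 2/7 (Left): (A; A:clear, B:dirty)
step 3/7 (Right): (B; A:clear, B:dirty)
step 4/7 (Left): (A; A:clear, B:dirty)
step 5/7 (Suck): (A; A:clear, B:dirty)
step 6/7 (Left): (A; A:clear, B:dirty)
step 7/7 (Left): (A; A:clear, B:dirty)

(A; A:clear, B:dirty)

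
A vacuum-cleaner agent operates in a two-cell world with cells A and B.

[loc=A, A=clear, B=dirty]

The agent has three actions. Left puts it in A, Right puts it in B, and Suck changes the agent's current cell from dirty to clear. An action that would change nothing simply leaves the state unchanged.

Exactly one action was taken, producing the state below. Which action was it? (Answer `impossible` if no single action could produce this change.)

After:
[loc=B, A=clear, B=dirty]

Right

try  Left: <A|clear|dirty>
try Right: <B|clear|dirty>  ← match
try  Suck: <A|clear|dirty>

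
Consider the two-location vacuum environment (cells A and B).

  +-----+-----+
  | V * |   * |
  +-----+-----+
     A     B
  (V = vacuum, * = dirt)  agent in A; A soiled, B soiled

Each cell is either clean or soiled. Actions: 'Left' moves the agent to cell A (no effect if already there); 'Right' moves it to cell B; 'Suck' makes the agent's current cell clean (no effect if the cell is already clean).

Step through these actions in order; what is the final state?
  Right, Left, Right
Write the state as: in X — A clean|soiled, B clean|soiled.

step 1/3 (Right): in B — A soiled, B soiled
step 2/3 (Left): in A — A soiled, B soiled
step 3/3 (Right): in B — A soiled, B soiled

in B — A soiled, B soiled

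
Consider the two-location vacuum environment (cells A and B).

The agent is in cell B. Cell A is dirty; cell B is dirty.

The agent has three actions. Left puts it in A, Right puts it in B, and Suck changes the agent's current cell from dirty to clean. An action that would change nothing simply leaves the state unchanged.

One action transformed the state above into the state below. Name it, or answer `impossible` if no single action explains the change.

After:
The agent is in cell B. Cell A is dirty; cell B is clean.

Suck

try  Left: in A — A dirty, B dirty
try Right: in B — A dirty, B dirty
try  Suck: in B — A dirty, B clean  ← match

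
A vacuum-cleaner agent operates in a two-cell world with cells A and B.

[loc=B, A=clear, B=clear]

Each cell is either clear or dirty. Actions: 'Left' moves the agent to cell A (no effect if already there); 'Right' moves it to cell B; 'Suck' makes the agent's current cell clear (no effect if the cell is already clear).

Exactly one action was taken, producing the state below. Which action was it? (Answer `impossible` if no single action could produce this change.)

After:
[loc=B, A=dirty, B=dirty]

try  Left: <A|clear|clear>
try Right: <B|clear|clear>
try  Suck: <B|clear|clear>
no single action produces the after-state

impossible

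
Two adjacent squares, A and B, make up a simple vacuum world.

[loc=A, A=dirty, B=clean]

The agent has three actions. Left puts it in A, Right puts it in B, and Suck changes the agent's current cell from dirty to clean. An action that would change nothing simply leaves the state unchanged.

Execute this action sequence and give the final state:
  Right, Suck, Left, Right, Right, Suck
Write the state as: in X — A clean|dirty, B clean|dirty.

[1] after Right: in B — A dirty, B clean
[2] after Suck: in B — A dirty, B clean
[3] after Left: in A — A dirty, B clean
[4] after Right: in B — A dirty, B clean
[5] after Right: in B — A dirty, B clean
[6] after Suck: in B — A dirty, B clean

in B — A dirty, B clean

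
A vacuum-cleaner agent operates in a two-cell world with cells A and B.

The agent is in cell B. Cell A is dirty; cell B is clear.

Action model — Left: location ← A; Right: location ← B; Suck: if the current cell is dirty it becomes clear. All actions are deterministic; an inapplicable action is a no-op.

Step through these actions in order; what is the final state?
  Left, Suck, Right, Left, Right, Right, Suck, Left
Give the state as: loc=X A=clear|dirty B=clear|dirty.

t=1 Left ⇒ loc=A A=dirty B=clear
t=2 Suck ⇒ loc=A A=clear B=clear
t=3 Right ⇒ loc=B A=clear B=clear
t=4 Left ⇒ loc=A A=clear B=clear
t=5 Right ⇒ loc=B A=clear B=clear
t=6 Right ⇒ loc=B A=clear B=clear
t=7 Suck ⇒ loc=B A=clear B=clear
t=8 Left ⇒ loc=A A=clear B=clear

loc=A A=clear B=clear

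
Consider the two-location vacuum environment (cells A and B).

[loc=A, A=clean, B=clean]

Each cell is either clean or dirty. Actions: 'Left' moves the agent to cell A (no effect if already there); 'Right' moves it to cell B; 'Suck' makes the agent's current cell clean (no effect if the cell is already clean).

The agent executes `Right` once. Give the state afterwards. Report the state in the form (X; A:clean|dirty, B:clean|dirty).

(B; A:clean, B:clean)

start: (A; A:clean, B:clean)
[1] after Right: (B; A:clean, B:clean)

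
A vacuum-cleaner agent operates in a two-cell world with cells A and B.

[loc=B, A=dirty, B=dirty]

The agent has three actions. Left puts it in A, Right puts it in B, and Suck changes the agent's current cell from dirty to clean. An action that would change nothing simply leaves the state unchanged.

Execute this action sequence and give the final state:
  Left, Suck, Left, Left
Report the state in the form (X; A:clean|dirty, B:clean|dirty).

(A; A:clean, B:dirty)

1) do Left; now (A; A:dirty, B:dirty)
2) do Suck; now (A; A:clean, B:dirty)
3) do Left; now (A; A:clean, B:dirty)
4) do Left; now (A; A:clean, B:dirty)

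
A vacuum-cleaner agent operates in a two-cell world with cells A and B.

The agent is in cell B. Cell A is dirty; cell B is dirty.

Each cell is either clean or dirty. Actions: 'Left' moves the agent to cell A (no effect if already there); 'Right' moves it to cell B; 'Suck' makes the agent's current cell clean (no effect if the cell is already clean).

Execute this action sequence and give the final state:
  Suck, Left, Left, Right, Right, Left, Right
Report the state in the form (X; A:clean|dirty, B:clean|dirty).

(B; A:dirty, B:clean)

step 1/7 (Suck): (B; A:dirty, B:clean)
step 2/7 (Left): (A; A:dirty, B:clean)
step 3/7 (Left): (A; A:dirty, B:clean)
step 4/7 (Right): (B; A:dirty, B:clean)
step 5/7 (Right): (B; A:dirty, B:clean)
step 6/7 (Left): (A; A:dirty, B:clean)
step 7/7 (Right): (B; A:dirty, B:clean)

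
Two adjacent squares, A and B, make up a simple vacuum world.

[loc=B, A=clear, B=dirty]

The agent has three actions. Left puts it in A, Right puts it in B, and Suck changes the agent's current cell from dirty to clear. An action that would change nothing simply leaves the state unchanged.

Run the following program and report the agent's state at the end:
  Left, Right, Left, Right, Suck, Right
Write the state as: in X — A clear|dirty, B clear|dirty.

in B — A clear, B clear

t=1 Left ⇒ in A — A clear, B dirty
t=2 Right ⇒ in B — A clear, B dirty
t=3 Left ⇒ in A — A clear, B dirty
t=4 Right ⇒ in B — A clear, B dirty
t=5 Suck ⇒ in B — A clear, B clear
t=6 Right ⇒ in B — A clear, B clear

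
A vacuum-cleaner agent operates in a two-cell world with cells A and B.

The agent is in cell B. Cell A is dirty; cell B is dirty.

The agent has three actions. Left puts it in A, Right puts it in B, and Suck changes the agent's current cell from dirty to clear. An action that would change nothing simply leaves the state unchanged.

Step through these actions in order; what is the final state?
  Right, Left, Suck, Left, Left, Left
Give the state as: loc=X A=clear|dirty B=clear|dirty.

loc=A A=clear B=dirty

1) do Right; now loc=B A=dirty B=dirty
2) do Left; now loc=A A=dirty B=dirty
3) do Suck; now loc=A A=clear B=dirty
4) do Left; now loc=A A=clear B=dirty
5) do Left; now loc=A A=clear B=dirty
6) do Left; now loc=A A=clear B=dirty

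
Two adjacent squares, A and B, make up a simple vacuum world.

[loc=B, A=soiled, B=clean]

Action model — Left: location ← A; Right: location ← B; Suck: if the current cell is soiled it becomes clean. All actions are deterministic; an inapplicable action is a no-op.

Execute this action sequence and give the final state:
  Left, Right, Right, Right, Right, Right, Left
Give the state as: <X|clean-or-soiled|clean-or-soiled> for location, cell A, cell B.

1. Left → <A|soiled|clean>
2. Right → <B|soiled|clean>
3. Right → <B|soiled|clean>
4. Right → <B|soiled|clean>
5. Right → <B|soiled|clean>
6. Right → <B|soiled|clean>
7. Left → <A|soiled|clean>

<A|soiled|clean>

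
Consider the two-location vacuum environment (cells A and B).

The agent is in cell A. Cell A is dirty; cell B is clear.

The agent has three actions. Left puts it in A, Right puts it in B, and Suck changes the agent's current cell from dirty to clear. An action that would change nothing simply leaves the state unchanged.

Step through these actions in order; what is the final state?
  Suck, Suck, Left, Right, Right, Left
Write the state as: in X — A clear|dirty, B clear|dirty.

in A — A clear, B clear

Suck (#1): in A — A clear, B clear
Suck (#2): in A — A clear, B clear
Left (#3): in A — A clear, B clear
Right (#4): in B — A clear, B clear
Right (#5): in B — A clear, B clear
Left (#6): in A — A clear, B clear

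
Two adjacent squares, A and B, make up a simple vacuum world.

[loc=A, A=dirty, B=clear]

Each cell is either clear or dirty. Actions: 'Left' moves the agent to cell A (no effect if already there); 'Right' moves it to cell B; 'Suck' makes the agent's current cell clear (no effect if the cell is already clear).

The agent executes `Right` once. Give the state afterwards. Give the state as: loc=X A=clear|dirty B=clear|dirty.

start: loc=A A=dirty B=clear
1) do Right; now loc=B A=dirty B=clear

loc=B A=dirty B=clear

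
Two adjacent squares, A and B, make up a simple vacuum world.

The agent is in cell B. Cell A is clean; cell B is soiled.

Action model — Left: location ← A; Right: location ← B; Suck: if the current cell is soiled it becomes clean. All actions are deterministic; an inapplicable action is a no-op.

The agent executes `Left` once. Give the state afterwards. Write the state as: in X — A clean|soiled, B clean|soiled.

in A — A clean, B soiled

start: in B — A clean, B soiled
1) do Left; now in A — A clean, B soiled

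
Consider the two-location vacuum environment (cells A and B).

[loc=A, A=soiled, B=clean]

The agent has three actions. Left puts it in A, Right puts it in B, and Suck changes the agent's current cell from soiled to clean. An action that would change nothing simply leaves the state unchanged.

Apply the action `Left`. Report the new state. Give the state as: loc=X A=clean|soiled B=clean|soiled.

start: loc=A A=soiled B=clean
[1] after Left: loc=A A=soiled B=clean

loc=A A=soiled B=clean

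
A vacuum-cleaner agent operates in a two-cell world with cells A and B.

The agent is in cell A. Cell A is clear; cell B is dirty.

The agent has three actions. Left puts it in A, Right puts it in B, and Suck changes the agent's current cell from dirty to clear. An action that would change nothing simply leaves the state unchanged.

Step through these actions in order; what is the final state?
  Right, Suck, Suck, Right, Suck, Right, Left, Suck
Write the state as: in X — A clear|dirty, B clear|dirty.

in A — A clear, B clear

t=1 Right ⇒ in B — A clear, B dirty
t=2 Suck ⇒ in B — A clear, B clear
t=3 Suck ⇒ in B — A clear, B clear
t=4 Right ⇒ in B — A clear, B clear
t=5 Suck ⇒ in B — A clear, B clear
t=6 Right ⇒ in B — A clear, B clear
t=7 Left ⇒ in A — A clear, B clear
t=8 Suck ⇒ in A — A clear, B clear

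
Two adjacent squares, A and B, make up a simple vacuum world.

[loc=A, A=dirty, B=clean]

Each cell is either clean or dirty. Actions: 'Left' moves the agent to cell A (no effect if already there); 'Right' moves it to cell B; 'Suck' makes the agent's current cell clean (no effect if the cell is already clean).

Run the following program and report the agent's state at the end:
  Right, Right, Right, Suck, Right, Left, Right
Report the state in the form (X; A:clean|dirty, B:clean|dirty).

(B; A:dirty, B:clean)

Right (#1): (B; A:dirty, B:clean)
Right (#2): (B; A:dirty, B:clean)
Right (#3): (B; A:dirty, B:clean)
Suck (#4): (B; A:dirty, B:clean)
Right (#5): (B; A:dirty, B:clean)
Left (#6): (A; A:dirty, B:clean)
Right (#7): (B; A:dirty, B:clean)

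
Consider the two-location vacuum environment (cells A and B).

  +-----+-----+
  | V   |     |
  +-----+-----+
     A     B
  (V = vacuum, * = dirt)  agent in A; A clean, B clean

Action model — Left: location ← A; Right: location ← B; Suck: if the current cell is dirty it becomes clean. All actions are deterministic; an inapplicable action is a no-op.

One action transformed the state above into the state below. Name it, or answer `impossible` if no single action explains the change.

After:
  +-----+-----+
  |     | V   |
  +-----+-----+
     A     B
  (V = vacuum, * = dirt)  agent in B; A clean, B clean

Right

try  Left: (A; A:clean, B:clean)
try Right: (B; A:clean, B:clean)  ← match
try  Suck: (A; A:clean, B:clean)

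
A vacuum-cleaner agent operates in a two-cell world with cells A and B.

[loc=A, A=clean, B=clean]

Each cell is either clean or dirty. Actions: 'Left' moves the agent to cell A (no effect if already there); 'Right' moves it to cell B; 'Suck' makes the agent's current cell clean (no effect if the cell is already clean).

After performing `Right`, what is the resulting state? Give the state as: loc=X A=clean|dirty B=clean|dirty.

loc=B A=clean B=clean

start: loc=A A=clean B=clean
[1] after Right: loc=B A=clean B=clean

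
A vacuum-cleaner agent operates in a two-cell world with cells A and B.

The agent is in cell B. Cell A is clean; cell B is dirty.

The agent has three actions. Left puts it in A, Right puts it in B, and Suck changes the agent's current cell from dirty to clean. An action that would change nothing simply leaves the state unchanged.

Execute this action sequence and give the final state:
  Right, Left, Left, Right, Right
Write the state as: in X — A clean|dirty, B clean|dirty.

in B — A clean, B dirty

1. Right → in B — A clean, B dirty
2. Left → in A — A clean, B dirty
3. Left → in A — A clean, B dirty
4. Right → in B — A clean, B dirty
5. Right → in B — A clean, B dirty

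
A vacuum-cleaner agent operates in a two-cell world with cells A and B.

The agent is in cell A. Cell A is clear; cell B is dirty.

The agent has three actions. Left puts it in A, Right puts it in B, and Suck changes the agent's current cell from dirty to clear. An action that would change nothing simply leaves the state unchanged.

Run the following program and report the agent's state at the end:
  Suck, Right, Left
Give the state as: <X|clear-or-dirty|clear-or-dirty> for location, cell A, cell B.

<A|clear|dirty>

[1] after Suck: <A|clear|dirty>
[2] after Right: <B|clear|dirty>
[3] after Left: <A|clear|dirty>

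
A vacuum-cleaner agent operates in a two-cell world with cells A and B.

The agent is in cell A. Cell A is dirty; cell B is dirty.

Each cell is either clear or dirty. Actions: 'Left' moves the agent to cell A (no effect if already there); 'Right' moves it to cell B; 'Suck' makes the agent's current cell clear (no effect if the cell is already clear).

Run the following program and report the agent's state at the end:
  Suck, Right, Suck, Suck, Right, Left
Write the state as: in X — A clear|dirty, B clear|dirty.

1) do Suck; now in A — A clear, B dirty
2) do Right; now in B — A clear, B dirty
3) do Suck; now in B — A clear, B clear
4) do Suck; now in B — A clear, B clear
5) do Right; now in B — A clear, B clear
6) do Left; now in A — A clear, B clear

in A — A clear, B clear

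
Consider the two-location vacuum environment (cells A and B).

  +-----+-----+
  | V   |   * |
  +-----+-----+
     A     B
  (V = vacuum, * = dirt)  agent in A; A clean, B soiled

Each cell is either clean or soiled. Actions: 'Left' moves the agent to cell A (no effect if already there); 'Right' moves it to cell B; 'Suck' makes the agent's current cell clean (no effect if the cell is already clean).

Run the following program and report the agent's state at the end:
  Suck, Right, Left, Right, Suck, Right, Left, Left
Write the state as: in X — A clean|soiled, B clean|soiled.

in A — A clean, B clean

Suck (#1): in A — A clean, B soiled
Right (#2): in B — A clean, B soiled
Left (#3): in A — A clean, B soiled
Right (#4): in B — A clean, B soiled
Suck (#5): in B — A clean, B clean
Right (#6): in B — A clean, B clean
Left (#7): in A — A clean, B clean
Left (#8): in A — A clean, B clean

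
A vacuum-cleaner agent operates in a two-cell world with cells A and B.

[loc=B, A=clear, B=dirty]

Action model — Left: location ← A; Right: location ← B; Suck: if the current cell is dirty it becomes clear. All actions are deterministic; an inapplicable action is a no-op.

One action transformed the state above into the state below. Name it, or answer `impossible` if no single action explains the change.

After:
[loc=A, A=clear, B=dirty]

Left

try  Left: in A — A clear, B dirty  ← match
try Right: in B — A clear, B dirty
try  Suck: in B — A clear, B clear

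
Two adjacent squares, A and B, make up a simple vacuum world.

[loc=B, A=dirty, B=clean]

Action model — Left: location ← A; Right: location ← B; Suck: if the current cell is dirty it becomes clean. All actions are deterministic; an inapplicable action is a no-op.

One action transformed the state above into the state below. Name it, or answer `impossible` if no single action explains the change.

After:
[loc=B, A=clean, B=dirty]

impossible

try  Left: in A — A dirty, B clean
try Right: in B — A dirty, B clean
try  Suck: in B — A dirty, B clean
no single action produces the after-state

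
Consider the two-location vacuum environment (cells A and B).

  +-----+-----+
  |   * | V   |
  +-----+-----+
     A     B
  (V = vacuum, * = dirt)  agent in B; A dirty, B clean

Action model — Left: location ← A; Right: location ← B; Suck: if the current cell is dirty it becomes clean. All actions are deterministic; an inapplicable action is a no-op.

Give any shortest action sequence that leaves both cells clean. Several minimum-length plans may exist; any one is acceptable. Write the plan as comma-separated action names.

1) do Left; now in A — A dirty, B clean
2) do Suck; now in A — A clean, B clean
min 2: go A then Suck

Left, Suck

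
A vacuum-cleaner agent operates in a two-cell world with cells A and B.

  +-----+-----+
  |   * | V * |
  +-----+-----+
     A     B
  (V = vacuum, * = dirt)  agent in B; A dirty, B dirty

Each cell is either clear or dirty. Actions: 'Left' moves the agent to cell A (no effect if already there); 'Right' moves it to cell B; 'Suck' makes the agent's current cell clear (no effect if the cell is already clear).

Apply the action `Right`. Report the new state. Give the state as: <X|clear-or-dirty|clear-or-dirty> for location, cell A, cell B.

<B|dirty|dirty>

start: <B|dirty|dirty>
1. Right → <B|dirty|dirty>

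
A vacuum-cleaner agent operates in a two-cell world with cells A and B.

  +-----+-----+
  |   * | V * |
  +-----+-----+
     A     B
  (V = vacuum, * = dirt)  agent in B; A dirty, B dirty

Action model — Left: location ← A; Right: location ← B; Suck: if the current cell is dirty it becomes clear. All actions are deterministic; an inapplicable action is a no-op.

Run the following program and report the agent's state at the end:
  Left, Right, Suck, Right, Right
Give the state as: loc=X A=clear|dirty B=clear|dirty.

[1] after Left: loc=A A=dirty B=dirty
[2] after Right: loc=B A=dirty B=dirty
[3] after Suck: loc=B A=dirty B=clear
[4] after Right: loc=B A=dirty B=clear
[5] after Right: loc=B A=dirty B=clear

loc=B A=dirty B=clear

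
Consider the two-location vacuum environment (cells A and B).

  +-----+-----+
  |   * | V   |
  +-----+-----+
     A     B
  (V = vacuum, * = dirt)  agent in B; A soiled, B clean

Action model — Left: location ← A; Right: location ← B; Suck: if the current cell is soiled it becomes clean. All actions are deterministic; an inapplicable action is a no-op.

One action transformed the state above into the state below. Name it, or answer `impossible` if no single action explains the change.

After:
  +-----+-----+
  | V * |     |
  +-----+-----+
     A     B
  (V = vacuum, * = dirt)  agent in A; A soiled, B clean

Left

try  Left: loc=A A=soiled B=clean  ← match
try Right: loc=B A=soiled B=clean
try  Suck: loc=B A=soiled B=clean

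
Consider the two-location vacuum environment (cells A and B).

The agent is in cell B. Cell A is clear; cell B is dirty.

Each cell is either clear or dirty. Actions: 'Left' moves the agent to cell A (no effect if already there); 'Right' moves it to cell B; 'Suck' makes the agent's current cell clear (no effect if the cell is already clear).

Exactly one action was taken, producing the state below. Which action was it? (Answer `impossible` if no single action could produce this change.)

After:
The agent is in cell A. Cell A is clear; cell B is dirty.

try  Left: in A — A clear, B dirty  ← match
try Right: in B — A clear, B dirty
try  Suck: in B — A clear, B clear

Left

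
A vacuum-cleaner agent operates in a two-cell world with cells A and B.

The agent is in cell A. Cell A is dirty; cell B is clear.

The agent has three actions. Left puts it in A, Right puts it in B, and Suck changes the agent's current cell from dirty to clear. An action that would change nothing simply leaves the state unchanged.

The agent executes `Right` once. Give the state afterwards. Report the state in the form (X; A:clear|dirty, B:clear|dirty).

start: (A; A:dirty, B:clear)
1) do Right; now (B; A:dirty, B:clear)

(B; A:dirty, B:clear)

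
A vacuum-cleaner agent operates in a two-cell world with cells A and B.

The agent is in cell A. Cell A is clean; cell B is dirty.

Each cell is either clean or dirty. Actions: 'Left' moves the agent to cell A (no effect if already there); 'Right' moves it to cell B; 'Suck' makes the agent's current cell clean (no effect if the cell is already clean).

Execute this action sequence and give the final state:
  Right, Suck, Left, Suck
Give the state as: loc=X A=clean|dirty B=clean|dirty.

1. Right → loc=B A=clean B=dirty
2. Suck → loc=B A=clean B=clean
3. Left → loc=A A=clean B=clean
4. Suck → loc=A A=clean B=clean

loc=A A=clean B=clean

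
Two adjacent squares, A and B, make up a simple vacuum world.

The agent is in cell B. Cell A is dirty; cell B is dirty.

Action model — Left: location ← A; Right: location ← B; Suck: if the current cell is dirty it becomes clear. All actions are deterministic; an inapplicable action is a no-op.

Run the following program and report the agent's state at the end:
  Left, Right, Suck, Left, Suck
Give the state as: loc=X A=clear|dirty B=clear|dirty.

1. Left → loc=A A=dirty B=dirty
2. Right → loc=B A=dirty B=dirty
3. Suck → loc=B A=dirty B=clear
4. Left → loc=A A=dirty B=clear
5. Suck → loc=A A=clear B=clear

loc=A A=clear B=clear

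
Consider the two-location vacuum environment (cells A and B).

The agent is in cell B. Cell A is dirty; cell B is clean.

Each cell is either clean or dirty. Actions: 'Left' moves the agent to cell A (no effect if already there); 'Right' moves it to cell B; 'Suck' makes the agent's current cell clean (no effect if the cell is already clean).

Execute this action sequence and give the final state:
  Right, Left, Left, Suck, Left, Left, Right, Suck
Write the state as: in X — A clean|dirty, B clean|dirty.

[1] after Right: in B — A dirty, B clean
[2] after Left: in A — A dirty, B clean
[3] after Left: in A — A dirty, B clean
[4] after Suck: in A — A clean, B clean
[5] after Left: in A — A clean, B clean
[6] after Left: in A — A clean, B clean
[7] after Right: in B — A clean, B clean
[8] after Suck: in B — A clean, B clean

in B — A clean, B clean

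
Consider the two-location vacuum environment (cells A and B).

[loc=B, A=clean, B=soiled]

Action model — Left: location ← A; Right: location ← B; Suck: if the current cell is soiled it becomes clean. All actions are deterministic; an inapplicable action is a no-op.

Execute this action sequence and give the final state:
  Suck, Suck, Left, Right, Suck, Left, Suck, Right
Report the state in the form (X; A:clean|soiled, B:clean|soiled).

[1] after Suck: (B; A:clean, B:clean)
[2] after Suck: (B; A:clean, B:clean)
[3] after Left: (A; A:clean, B:clean)
[4] after Right: (B; A:clean, B:clean)
[5] after Suck: (B; A:clean, B:clean)
[6] after Left: (A; A:clean, B:clean)
[7] after Suck: (A; A:clean, B:clean)
[8] after Right: (B; A:clean, B:clean)

(B; A:clean, B:clean)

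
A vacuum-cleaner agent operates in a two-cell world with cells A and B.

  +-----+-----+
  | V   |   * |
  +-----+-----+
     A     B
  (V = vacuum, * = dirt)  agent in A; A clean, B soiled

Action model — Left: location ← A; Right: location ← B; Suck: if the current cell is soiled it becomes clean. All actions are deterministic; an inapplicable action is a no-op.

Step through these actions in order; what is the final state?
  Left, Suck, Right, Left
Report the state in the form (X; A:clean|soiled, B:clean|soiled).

(A; A:clean, B:soiled)

Left (#1): (A; A:clean, B:soiled)
Suck (#2): (A; A:clean, B:soiled)
Right (#3): (B; A:clean, B:soiled)
Left (#4): (A; A:clean, B:soiled)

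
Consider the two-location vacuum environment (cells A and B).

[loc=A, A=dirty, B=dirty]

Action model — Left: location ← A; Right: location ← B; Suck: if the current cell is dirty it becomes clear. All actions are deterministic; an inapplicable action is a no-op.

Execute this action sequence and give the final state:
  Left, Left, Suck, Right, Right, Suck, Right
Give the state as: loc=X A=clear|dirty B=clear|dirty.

1. Left → loc=A A=dirty B=dirty
2. Left → loc=A A=dirty B=dirty
3. Suck → loc=A A=clear B=dirty
4. Right → loc=B A=clear B=dirty
5. Right → loc=B A=clear B=dirty
6. Suck → loc=B A=clear B=clear
7. Right → loc=B A=clear B=clear

loc=B A=clear B=clear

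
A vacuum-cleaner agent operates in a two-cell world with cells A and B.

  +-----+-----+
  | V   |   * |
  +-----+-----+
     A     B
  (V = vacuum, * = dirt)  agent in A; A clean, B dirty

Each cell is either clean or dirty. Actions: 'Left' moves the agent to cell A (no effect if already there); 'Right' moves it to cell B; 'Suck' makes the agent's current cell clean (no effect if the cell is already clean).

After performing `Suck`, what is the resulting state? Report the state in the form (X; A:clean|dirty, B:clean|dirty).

start: (A; A:clean, B:dirty)
t=1 Suck ⇒ (A; A:clean, B:dirty)

(A; A:clean, B:dirty)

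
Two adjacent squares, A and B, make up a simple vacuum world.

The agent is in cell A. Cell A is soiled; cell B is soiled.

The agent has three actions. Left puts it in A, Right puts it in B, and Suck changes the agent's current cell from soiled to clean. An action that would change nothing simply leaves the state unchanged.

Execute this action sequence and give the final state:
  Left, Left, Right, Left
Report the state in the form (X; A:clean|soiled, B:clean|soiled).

t=1 Left ⇒ (A; A:soiled, B:soiled)
t=2 Left ⇒ (A; A:soiled, B:soiled)
t=3 Right ⇒ (B; A:soiled, B:soiled)
t=4 Left ⇒ (A; A:soiled, B:soiled)

(A; A:soiled, B:soiled)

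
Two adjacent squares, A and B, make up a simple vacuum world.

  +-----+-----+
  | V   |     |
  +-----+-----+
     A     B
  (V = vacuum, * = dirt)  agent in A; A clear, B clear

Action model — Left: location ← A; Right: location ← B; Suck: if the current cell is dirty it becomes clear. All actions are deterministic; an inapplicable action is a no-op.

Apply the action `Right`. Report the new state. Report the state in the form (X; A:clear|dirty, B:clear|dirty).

(B; A:clear, B:clear)

start: (A; A:clear, B:clear)
1) do Right; now (B; A:clear, B:clear)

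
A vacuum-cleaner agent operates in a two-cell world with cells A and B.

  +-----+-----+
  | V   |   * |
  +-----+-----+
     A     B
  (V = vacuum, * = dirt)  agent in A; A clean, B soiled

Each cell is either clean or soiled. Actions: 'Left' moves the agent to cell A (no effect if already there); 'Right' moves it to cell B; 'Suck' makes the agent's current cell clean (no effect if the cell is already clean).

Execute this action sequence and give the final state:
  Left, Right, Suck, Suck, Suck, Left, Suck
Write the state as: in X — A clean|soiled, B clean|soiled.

in A — A clean, B clean

Left (#1): in A — A clean, B soiled
Right (#2): in B — A clean, B soiled
Suck (#3): in B — A clean, B clean
Suck (#4): in B — A clean, B clean
Suck (#5): in B — A clean, B clean
Left (#6): in A — A clean, B clean
Suck (#7): in A — A clean, B clean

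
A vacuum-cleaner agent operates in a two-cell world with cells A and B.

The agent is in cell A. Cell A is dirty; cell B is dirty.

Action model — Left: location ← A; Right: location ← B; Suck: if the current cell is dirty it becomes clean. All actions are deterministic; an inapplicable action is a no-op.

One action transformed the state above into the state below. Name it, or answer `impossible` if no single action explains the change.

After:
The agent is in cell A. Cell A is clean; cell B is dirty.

try  Left: <A|dirty|dirty>
try Right: <B|dirty|dirty>
try  Suck: <A|clean|dirty>  ← match

Suck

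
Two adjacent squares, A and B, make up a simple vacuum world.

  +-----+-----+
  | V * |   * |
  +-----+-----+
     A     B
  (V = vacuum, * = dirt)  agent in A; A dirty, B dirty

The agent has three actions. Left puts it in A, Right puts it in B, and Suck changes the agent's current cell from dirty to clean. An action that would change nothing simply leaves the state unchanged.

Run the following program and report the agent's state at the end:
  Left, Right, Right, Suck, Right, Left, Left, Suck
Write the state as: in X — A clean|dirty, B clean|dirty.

in A — A clean, B clean

step 1/8 (Left): in A — A dirty, B dirty
step 2/8 (Right): in B — A dirty, B dirty
step 3/8 (Right): in B — A dirty, B dirty
step 4/8 (Suck): in B — A dirty, B clean
step 5/8 (Right): in B — A dirty, B clean
step 6/8 (Left): in A — A dirty, B clean
step 7/8 (Left): in A — A dirty, B clean
step 8/8 (Suck): in A — A clean, B clean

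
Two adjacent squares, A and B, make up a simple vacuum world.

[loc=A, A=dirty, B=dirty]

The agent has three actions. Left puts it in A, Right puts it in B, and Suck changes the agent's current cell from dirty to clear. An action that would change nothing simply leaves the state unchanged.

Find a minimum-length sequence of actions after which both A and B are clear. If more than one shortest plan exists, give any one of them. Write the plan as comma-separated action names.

Suck, Right, Suck

1. Suck → (A; A:clear, B:dirty)
2. Right → (B; A:clear, B:dirty)
3. Suck → (B; A:clear, B:clear)
min 3: Suck A + move + Suck B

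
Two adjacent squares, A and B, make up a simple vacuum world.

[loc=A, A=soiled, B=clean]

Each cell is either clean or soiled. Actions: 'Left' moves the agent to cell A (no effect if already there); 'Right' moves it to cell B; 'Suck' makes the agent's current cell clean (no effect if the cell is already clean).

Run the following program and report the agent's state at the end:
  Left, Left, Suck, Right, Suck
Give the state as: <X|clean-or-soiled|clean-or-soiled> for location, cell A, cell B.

<B|clean|clean>

Left (#1): <A|soiled|clean>
Left (#2): <A|soiled|clean>
Suck (#3): <A|clean|clean>
Right (#4): <B|clean|clean>
Suck (#5): <B|clean|clean>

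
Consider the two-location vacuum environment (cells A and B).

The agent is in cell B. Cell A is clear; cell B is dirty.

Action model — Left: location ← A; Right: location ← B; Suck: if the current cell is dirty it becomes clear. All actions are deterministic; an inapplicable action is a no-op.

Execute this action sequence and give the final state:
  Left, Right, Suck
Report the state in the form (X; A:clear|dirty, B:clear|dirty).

(B; A:clear, B:clear)

t=1 Left ⇒ (A; A:clear, B:dirty)
t=2 Right ⇒ (B; A:clear, B:dirty)
t=3 Suck ⇒ (B; A:clear, B:clear)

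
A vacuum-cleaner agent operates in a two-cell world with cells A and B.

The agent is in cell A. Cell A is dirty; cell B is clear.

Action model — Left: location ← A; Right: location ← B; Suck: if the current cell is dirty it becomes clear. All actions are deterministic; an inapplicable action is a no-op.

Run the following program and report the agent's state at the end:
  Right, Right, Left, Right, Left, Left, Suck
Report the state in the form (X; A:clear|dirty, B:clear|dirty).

(A; A:clear, B:clear)

1. Right → (B; A:dirty, B:clear)
2. Right → (B; A:dirty, B:clear)
3. Left → (A; A:dirty, B:clear)
4. Right → (B; A:dirty, B:clear)
5. Left → (A; A:dirty, B:clear)
6. Left → (A; A:dirty, B:clear)
7. Suck → (A; A:clear, B:clear)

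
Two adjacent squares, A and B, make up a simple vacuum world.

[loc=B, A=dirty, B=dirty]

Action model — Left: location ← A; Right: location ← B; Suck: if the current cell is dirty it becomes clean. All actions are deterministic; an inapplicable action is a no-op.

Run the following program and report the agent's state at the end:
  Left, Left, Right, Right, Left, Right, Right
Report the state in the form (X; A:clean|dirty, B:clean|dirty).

1. Left → (A; A:dirty, B:dirty)
2. Left → (A; A:dirty, B:dirty)
3. Right → (B; A:dirty, B:dirty)
4. Right → (B; A:dirty, B:dirty)
5. Left → (A; A:dirty, B:dirty)
6. Right → (B; A:dirty, B:dirty)
7. Right → (B; A:dirty, B:dirty)

(B; A:dirty, B:dirty)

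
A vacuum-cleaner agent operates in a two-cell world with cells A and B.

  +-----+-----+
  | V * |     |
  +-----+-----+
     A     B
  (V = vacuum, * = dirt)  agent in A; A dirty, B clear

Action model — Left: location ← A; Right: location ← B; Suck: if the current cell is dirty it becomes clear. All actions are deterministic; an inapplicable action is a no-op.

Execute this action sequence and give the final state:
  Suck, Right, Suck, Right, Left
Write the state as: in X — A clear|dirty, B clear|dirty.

1. Suck → in A — A clear, B clear
2. Right → in B — A clear, B clear
3. Suck → in B — A clear, B clear
4. Right → in B — A clear, B clear
5. Left → in A — A clear, B clear

in A — A clear, B clear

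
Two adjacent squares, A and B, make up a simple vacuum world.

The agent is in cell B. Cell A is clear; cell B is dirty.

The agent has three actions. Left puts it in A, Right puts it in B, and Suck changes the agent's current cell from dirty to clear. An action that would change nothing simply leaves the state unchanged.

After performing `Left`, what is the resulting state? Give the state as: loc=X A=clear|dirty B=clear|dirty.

start: loc=B A=clear B=dirty
Left (#1): loc=A A=clear B=dirty

loc=A A=clear B=dirty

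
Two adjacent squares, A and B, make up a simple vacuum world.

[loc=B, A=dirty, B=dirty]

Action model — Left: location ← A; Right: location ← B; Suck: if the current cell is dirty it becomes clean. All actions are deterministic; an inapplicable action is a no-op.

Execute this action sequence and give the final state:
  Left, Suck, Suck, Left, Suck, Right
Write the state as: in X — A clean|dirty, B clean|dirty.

in B — A clean, B dirty

1) do Left; now in A — A dirty, B dirty
2) do Suck; now in A — A clean, B dirty
3) do Suck; now in A — A clean, B dirty
4) do Left; now in A — A clean, B dirty
5) do Suck; now in A — A clean, B dirty
6) do Right; now in B — A clean, B dirty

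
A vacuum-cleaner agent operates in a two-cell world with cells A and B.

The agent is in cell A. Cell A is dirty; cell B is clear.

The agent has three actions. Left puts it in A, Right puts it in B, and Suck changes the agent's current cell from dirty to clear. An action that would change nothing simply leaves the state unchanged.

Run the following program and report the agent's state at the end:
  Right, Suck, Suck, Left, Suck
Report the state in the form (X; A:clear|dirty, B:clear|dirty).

(A; A:clear, B:clear)

[1] after Right: (B; A:dirty, B:clear)
[2] after Suck: (B; A:dirty, B:clear)
[3] after Suck: (B; A:dirty, B:clear)
[4] after Left: (A; A:dirty, B:clear)
[5] after Suck: (A; A:clear, B:clear)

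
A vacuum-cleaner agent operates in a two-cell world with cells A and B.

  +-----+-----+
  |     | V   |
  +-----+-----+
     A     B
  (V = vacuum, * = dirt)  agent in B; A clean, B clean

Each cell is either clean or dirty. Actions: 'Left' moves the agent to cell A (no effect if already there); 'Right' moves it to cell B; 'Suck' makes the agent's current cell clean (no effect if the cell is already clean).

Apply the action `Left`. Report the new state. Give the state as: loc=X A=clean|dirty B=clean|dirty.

loc=A A=clean B=clean

start: loc=B A=clean B=clean
Left (#1): loc=A A=clean B=clean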